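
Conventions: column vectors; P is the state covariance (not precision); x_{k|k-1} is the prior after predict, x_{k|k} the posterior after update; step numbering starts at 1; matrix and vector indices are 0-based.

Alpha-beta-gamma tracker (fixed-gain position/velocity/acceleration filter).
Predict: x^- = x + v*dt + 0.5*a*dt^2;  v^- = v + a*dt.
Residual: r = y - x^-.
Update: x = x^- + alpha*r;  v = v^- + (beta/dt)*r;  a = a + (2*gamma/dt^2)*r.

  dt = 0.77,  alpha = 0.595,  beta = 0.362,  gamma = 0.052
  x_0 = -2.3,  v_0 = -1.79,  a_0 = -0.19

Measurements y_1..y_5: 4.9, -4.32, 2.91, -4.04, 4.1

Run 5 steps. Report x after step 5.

step 1: x_pred=-3.7346  r=8.6346  x^+=1.4030  v^+=2.1231  a^+=1.3246
step 2: x_pred=3.4304  r=-7.7504  x^+=-1.1811  v^+=-0.5007  a^+=-0.0349
step 3: x_pred=-1.5769  r=4.4869  x^+=1.0928  v^+=1.5819  a^+=0.7521
step 4: x_pred=2.5338  r=-6.5738  x^+=-1.3776  v^+=-0.9295  a^+=-0.4010
step 5: x_pred=-2.2122  r=6.3122  x^+=1.5436  v^+=1.7293  a^+=0.7063

x_post = 1.5436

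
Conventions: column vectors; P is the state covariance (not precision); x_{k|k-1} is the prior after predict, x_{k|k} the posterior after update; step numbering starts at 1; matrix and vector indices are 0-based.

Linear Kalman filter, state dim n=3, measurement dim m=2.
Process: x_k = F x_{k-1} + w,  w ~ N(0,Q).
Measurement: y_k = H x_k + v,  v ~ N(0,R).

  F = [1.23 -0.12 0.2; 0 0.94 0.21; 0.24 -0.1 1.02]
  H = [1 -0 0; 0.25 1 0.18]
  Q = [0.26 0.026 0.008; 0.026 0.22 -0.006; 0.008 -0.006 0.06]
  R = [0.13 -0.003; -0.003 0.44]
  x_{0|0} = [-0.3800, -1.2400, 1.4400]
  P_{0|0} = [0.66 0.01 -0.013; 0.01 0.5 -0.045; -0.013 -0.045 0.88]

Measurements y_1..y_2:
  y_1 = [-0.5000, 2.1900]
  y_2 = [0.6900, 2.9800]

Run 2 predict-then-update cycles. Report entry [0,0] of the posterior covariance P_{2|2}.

P_post[0,0] = 0.1016

step 1: x^-=[-0.0306, -0.8632, 1.5016]  P^-=[1.2937 0.0074 0.3763; 0.0074 0.6828 0.0949; 0.3763 0.0949 1.0209]  S=[1.4237 0.3956; 0.3956 1.3085]  K=[0.8996 0.0326; -0.1570 0.5838; 0.2021 0.2237]  nu=[-0.4694, 2.7906]  x^+=[-0.3618, 0.8396, 2.0311]  P^+=[0.1169 -0.0222 0.0256; -0.0222 0.2743 -0.0636; 0.0256 -0.0636 0.8614]
step 2: x^-=[-0.1395, 1.2157, 1.9009]  P^-=[0.4974 0.0019 0.2673; 0.0019 0.4753 0.0894; 0.2673 0.0894 0.9923]  S=[0.6274 0.1713; 0.1713 1.0357]  K=[0.7822 0.0389; -0.1327 0.4968; 0.3538 0.2647]  nu=[0.8295, 1.4570]  x^+=[0.5660, 1.8295, 2.5801]  P^+=[0.1016 -0.0187 0.0452; -0.0187 0.2312 -0.0415; 0.0452 -0.0415 0.8091]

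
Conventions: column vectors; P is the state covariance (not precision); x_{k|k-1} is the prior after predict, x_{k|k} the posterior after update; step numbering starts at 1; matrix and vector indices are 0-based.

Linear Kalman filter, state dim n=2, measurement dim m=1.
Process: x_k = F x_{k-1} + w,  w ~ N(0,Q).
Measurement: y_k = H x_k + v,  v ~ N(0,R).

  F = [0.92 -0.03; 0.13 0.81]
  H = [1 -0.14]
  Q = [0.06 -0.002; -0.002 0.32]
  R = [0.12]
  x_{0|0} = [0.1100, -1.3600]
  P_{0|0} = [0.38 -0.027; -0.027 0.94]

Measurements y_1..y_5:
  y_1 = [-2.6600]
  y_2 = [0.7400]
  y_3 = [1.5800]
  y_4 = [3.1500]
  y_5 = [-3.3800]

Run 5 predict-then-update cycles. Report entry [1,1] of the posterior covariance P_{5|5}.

P_post[1,1] = 0.9106

step 1: x^-=[0.1420, -1.0873]  P^-=[0.3840 0.0006; 0.0006 0.9375]  S=[0.5222]  K=[0.7352; -0.2502]  nu=[-2.9542]  x^+=[-2.0298, -0.3481]  P^+=[0.1017 0.0966; 0.0966 0.9048]
step 2: x^-=[-1.8570, -0.5459]  P^-=[0.1416 0.0598; 0.0598 0.9357]  S=[0.2632]  K=[0.5062; -0.2704]  nu=[2.5206]  x^+=[-0.5811, -1.2275]  P^+=[0.0742 0.0959; 0.0959 0.9165]
step 3: x^-=[-0.4978, -1.0698]  P^-=[0.1183 0.0557; 0.0557 0.9427]  S=[0.2412]  K=[0.4582; -0.3164]  nu=[1.9280]  x^+=[0.3856, -1.6799]  P^+=[0.0677 0.0906; 0.0906 0.9186]
step 4: x^-=[0.4051, -1.3106]  P^-=[0.1131 0.0510; 0.0510 0.9429]  S=[0.2373]  K=[0.4465; -0.3415]  nu=[2.5614]  x^+=[1.5489, -2.1854]  P^+=[0.0658 0.0871; 0.0871 0.9152]
step 5: x^-=[1.4905, -1.5688]  P^-=[0.1117 0.0482; 0.0482 0.9399]  S=[0.2366]  K=[0.4435; -0.3523]  nu=[-5.0902]  x^+=[-0.7670, 0.2245]  P^+=[0.0651 0.0852; 0.0852 0.9106]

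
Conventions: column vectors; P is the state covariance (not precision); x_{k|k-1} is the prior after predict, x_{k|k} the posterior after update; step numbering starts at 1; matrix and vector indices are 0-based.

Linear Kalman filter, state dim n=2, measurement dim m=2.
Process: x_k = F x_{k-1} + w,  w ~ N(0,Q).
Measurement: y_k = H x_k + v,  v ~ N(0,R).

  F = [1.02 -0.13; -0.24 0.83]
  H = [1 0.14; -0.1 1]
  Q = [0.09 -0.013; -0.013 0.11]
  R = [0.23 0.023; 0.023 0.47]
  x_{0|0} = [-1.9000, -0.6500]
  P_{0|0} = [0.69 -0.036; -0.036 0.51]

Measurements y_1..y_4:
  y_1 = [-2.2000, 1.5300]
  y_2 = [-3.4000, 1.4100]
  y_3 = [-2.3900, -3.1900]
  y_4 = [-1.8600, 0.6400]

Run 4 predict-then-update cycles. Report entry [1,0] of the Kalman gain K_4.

step 1: x^-=[-1.8535, -0.0835]  P^-=[0.8260 -0.2685; -0.2685 0.5154]  S=[0.9910 -0.2522; -0.2522 1.0474]  K=[0.7567 -0.1530; -0.0707 0.5007]  nu=[-0.3348, 1.4282]  x^+=[-2.3254, 0.6553]  P^+=[0.1757 -0.0370; -0.0370 0.2300]
step 2: x^-=[-2.4571, 1.1020]  P^-=[0.2865 -0.1133; -0.1133 0.2933]  S=[0.4905 -0.0763; -0.0763 0.7888]  K=[0.5317 -0.1285; -0.0885 0.3776]  nu=[-1.0972, 0.0623]  x^+=[-3.0485, 1.2226]  P^+=[0.1243 -0.0357; -0.0357 0.1719]
step 3: x^-=[-3.2684, 1.7464]  P^-=[0.2317 -0.0933; -0.0933 0.2498]  S=[0.4405 -0.0572; -0.0572 0.7408]  K=[0.4808 -0.1201; -0.0879 0.3430]  nu=[0.6339, -5.2632]  x^+=[-2.3313, -0.1147]  P^+=[0.1126 -0.0341; -0.0341 0.1558]
step 4: x^-=[-2.3630, 0.4643]  P^-=[0.2188 -0.0873; -0.0873 0.2374]  S=[0.4290 -0.0518; -0.0518 0.7271]  K=[0.4675 -0.1170; -0.0860 0.3324]  nu=[0.4380, -0.0606]  x^+=[-2.1512, 0.4065]  P^+=[0.1095 -0.0333; -0.0333 0.1509]

K[1,0] = -0.0860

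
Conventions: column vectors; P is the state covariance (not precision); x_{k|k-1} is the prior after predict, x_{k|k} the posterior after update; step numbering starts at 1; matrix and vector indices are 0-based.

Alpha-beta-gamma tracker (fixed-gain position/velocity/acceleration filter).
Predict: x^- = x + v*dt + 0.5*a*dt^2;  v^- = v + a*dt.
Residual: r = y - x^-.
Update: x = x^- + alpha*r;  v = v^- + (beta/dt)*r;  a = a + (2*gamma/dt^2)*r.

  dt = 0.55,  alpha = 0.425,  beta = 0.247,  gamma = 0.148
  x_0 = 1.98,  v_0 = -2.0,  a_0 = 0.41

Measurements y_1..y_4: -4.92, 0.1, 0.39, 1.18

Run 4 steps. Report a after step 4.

a_post = 10.1732

step 1: x_pred=0.9420  r=-5.8620  x^+=-1.5493  v^+=-4.4071  a^+=-5.3261
step 2: x_pred=-4.7788  r=4.8788  x^+=-2.7053  v^+=-5.1454  a^+=-0.5521
step 3: x_pred=-5.6188  r=6.0088  x^+=-3.0650  v^+=-2.7505  a^+=5.3276
step 4: x_pred=-3.7720  r=4.9520  x^+=-1.6674  v^+=2.4035  a^+=10.1732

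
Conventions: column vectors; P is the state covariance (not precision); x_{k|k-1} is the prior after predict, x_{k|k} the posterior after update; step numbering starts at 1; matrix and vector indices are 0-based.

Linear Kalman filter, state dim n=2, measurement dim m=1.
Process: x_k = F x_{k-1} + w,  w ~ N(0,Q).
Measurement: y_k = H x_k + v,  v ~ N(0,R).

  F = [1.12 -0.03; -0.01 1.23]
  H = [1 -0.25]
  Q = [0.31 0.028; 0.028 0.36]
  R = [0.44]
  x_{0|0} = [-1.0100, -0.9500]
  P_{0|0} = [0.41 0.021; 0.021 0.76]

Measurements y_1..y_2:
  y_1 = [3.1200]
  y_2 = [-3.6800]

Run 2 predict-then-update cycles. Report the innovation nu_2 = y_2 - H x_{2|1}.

step 1: x^-=[-1.1027, -1.1584]  P^-=[0.8236 0.0243; 0.0243 1.5093]  S=[1.3458]  K=[0.6075; -0.2623]  nu=[3.9331]  x^+=[1.2865, -2.1902]  P^+=[0.3270 0.2388; 0.2388 1.4167]
step 2: x^-=[1.5066, -2.7068]  P^-=[0.7054 0.3010; 0.3010 2.4975]  S=[1.1510]  K=[0.5475; -0.2809]  nu=[-5.8633]  x^+=[-1.7034, -1.0596]  P^+=[0.3604 0.4781; 0.4781 2.4067]

innov = [-5.8633]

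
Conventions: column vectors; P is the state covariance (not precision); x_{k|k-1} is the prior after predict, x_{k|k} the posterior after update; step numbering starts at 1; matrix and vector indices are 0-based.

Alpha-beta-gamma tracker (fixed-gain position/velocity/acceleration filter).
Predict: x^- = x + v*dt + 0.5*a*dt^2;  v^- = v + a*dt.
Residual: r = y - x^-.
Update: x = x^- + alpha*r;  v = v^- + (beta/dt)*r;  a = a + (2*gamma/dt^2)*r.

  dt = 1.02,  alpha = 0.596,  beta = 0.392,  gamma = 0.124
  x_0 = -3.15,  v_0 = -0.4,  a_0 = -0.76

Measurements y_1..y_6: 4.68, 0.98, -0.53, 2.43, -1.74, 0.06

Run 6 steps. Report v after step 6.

step 1: x_pred=-3.9534  r=8.6334  x^+=1.1921  v^+=2.1427  a^+=1.2979
step 2: x_pred=4.0529  r=-3.0729  x^+=2.2214  v^+=2.2857  a^+=0.5654
step 3: x_pred=4.8470  r=-5.3770  x^+=1.6423  v^+=0.7960  a^+=-0.7163
step 4: x_pred=2.0816  r=0.3484  x^+=2.2892  v^+=0.1993  a^+=-0.6332
step 5: x_pred=2.1631  r=-3.9031  x^+=-0.1631  v^+=-1.9466  a^+=-1.5636
step 6: x_pred=-2.9621  r=3.0221  x^+=-1.1609  v^+=-2.3801  a^+=-0.8432

v_post = -2.3801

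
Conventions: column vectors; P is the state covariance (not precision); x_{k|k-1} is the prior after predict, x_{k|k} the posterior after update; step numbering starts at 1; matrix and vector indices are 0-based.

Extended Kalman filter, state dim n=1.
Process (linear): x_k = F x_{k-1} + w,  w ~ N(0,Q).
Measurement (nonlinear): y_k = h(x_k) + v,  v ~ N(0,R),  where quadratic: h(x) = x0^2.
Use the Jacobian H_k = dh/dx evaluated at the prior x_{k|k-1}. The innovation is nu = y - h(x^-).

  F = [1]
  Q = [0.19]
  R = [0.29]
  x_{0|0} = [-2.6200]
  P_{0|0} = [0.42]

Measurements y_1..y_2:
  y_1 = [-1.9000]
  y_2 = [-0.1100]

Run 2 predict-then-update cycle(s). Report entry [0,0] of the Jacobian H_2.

step 1: x^-=[-2.6200]  P^-=[0.6100]  H_jac=[-5.2400]  S=[17.0391]  K=[-0.1876]  nu=[-8.7644]  x^+=[-0.9759]  P^+=[0.0104]
step 2: x^-=[-0.9759]  P^-=[0.2004]  H_jac=[-1.9517]  S=[1.0533]  K=[-0.3713]  nu=[-1.0623]  x^+=[-0.5814]  P^+=[0.0552]

H_jac[0,0] = -1.9517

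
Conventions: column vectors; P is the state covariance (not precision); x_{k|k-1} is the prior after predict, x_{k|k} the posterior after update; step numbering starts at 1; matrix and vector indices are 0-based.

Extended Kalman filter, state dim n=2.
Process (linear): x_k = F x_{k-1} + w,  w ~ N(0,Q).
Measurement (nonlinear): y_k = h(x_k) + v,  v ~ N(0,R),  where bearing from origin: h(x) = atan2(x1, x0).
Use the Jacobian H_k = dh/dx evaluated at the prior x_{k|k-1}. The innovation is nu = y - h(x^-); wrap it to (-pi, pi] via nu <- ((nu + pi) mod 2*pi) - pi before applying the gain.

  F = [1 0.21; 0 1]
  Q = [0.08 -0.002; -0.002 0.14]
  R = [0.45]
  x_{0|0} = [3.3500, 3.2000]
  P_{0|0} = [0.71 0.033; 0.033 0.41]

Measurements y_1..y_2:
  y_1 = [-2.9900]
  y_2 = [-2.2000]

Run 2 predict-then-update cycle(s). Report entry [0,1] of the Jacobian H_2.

step 1: x^-=[4.0220, 3.2000]  P^-=[0.8219 0.1171; 0.1171 0.5500]  H_jac=[-0.1211 0.1523]  S=[0.4705]  K=[-0.1737; 0.1478]  nu=[2.6211]  x^+=[3.5666, 3.5875]  P^+=[0.8077 0.1292; 0.1292 0.5397]
step 2: x^-=[4.3200, 3.5875]  P^-=[0.9658 0.2405; 0.2405 0.6797]  H_jac=[-0.1138 0.1370]  S=[0.4678]  K=[-0.1645; 0.1406]  nu=[-2.8930]  x^+=[4.7958, 3.1808]  P^+=[0.9531 0.2513; 0.2513 0.6705]

H_jac[0,1] = 0.1370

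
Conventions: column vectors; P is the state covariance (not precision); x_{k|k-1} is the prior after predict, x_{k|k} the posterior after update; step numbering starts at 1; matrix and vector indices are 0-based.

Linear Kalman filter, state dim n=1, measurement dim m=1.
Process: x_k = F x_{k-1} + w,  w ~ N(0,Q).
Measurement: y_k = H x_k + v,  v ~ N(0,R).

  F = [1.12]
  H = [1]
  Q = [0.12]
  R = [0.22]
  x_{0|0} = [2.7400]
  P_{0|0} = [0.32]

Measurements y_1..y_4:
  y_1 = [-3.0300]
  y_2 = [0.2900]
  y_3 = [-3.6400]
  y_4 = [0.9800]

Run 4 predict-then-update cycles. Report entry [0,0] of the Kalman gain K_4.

step 1: x^-=[3.0688]  P^-=[0.5214]  S=[0.7414]  K=[0.7033]  nu=[-6.0988]  x^+=[-1.2203]  P^+=[0.1547]
step 2: x^-=[-1.3667]  P^-=[0.3141]  S=[0.5341]  K=[0.5881]  nu=[1.6567]  x^+=[-0.3924]  P^+=[0.1294]
step 3: x^-=[-0.4395]  P^-=[0.2823]  S=[0.5023]  K=[0.5620]  nu=[-3.2005]  x^+=[-2.2382]  P^+=[0.1236]
step 4: x^-=[-2.5068]  P^-=[0.2751]  S=[0.4951]  K=[0.5556]  nu=[3.4868]  x^+=[-0.5694]  P^+=[0.1222]

K[0,0] = 0.5556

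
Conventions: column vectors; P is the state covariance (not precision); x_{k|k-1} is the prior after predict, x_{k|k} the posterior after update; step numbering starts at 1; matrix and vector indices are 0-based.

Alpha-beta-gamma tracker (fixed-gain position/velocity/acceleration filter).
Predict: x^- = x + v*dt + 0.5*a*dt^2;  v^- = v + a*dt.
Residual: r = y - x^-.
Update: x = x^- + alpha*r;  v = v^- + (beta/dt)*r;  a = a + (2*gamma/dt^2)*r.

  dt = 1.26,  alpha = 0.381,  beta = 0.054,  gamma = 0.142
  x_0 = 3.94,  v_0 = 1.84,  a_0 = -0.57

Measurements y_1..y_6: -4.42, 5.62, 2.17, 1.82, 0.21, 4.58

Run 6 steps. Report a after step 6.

step 1: x_pred=5.8059  r=-10.2259  x^+=1.9099  v^+=0.6835  a^+=-2.3993
step 2: x_pred=0.8666  r=4.7534  x^+=2.6776  v^+=-2.1358  a^+=-1.5490
step 3: x_pred=-1.2431  r=3.4131  x^+=0.0573  v^+=-3.9412  a^+=-0.9384
step 4: x_pred=-5.6536  r=7.4736  x^+=-2.8061  v^+=-4.8033  a^+=0.3985
step 5: x_pred=-8.5420  r=8.7520  x^+=-5.2075  v^+=-3.9261  a^+=1.9641
step 6: x_pred=-8.5953  r=13.1753  x^+=-3.5755  v^+=-0.8867  a^+=4.3210

a_post = 4.3210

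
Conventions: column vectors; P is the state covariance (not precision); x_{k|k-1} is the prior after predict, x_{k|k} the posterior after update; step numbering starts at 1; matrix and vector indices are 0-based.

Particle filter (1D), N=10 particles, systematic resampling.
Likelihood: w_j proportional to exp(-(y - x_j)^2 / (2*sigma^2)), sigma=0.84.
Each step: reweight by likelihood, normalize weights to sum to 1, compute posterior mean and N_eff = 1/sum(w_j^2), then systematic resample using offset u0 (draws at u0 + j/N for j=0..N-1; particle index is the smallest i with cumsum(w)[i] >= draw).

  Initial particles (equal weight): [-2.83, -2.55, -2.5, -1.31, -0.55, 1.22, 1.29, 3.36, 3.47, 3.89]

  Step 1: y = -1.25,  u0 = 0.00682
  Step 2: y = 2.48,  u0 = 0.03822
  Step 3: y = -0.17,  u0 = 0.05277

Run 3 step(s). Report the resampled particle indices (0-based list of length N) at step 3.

step 1: w=[0.0674, 0.1193, 0.1306, 0.3942, 0.2792, 0.0052, 0.0041, 0.0000, 0.0000, 0.0000]  mean=-1.4797  Neff=3.7146  idx=[0, 1, 2, 2, 3, 3, 3, 3, 4, 4]
step 2: w=[0.0000, 0.0000, 0.0000, 0.0000, 0.0121, 0.0121, 0.0121, 0.0121, 0.4758, 0.4758]  mean=-0.5868  Neff=2.2056  idx=[7, 8, 8, 8, 8, 9, 9, 9, 9, 9]
step 3: w=[0.0467, 0.1059, 0.1059, 0.1059, 0.1059, 0.1059, 0.1059, 0.1059, 0.1059, 0.1059]  mean=-0.5855  Neff=9.6942  idx=[1, 2, 2, 3, 4, 5, 6, 7, 8, 9]

resampled_idx = [1, 2, 2, 3, 4, 5, 6, 7, 8, 9]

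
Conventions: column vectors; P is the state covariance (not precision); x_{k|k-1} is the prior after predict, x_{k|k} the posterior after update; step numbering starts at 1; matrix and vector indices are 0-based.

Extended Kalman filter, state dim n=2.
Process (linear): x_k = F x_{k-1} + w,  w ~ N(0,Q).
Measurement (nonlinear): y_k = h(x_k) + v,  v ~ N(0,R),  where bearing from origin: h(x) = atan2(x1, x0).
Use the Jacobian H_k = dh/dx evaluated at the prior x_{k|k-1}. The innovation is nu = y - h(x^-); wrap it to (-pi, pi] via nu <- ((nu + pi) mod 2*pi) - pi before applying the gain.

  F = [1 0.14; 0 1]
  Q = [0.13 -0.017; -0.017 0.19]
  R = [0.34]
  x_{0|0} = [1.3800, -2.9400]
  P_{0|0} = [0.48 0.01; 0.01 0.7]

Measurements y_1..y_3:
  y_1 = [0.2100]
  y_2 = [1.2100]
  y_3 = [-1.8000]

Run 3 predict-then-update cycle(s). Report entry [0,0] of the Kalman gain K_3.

step 1: x^-=[0.9684, -2.9400]  P^-=[0.6265 0.0910; 0.0910 0.8900]  H_jac=[0.3068 0.1011]  S=[0.4137]  K=[0.4869; 0.2849]  nu=[1.4626]  x^+=[1.6805, -2.5233]  P^+=[0.5284 0.0336; 0.0336 0.8564]
step 2: x^-=[1.3273, -2.5233]  P^-=[0.6846 0.1365; 0.1365 1.0464]  H_jac=[0.3104 0.1633]  S=[0.4477]  K=[0.5245; 0.4763]  nu=[2.2966]  x^+=[2.5318, -1.4295]  P^+=[0.5615 0.0247; 0.0247 0.9449]
step 3: x^-=[2.3316, -1.4295]  P^-=[0.7169 0.1399; 0.1399 1.1349]  H_jac=[0.1911 0.3117]  S=[0.4931]  K=[0.3663; 0.7716]  nu=[-1.2500]  x^+=[1.8738, -2.3940]  P^+=[0.6507 0.0006; 0.0006 0.8413]

K[0,0] = 0.3663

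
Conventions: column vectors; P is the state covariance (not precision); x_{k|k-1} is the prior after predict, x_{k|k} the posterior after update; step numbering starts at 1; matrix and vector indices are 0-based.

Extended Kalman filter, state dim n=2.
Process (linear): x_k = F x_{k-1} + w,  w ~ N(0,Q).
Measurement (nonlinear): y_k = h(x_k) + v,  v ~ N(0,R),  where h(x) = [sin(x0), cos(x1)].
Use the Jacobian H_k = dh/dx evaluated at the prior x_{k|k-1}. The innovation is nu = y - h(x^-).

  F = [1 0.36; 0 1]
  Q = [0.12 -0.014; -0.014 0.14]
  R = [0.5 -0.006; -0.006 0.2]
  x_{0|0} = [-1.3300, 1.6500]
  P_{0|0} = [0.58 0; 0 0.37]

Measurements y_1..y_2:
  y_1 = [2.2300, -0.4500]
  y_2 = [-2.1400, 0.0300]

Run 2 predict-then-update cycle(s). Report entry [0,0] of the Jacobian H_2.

H_jac[0,0] = -0.1780

step 1: x^-=[-0.7360, 1.6500]  P^-=[0.7480 0.1192; 0.1192 0.5100]  H_jac=[0.7412 0.0000; 0.0000 -0.9969]  S=[0.9109 -0.0941; -0.0941 0.7068]  K=[0.5995 -0.0883; 0.0230 -0.7162]  nu=[2.9013, -0.3709]  x^+=[1.0360, 1.9824]  P^+=[0.4051 0.0213; 0.0213 0.1438]
step 2: x^-=[1.7497, 1.9824]  P^-=[0.5591 0.0591; 0.0591 0.2838]  H_jac=[-0.1780 0.0000; 0.0000 -0.9165]  S=[0.5177 0.0036; 0.0036 0.4384]  K=[-0.1914 -0.1220; -0.0161 -0.5932]  nu=[-3.1240, 0.4301]  x^+=[2.2950, 1.7777]  P^+=[0.5335 0.0254; 0.0254 0.1294]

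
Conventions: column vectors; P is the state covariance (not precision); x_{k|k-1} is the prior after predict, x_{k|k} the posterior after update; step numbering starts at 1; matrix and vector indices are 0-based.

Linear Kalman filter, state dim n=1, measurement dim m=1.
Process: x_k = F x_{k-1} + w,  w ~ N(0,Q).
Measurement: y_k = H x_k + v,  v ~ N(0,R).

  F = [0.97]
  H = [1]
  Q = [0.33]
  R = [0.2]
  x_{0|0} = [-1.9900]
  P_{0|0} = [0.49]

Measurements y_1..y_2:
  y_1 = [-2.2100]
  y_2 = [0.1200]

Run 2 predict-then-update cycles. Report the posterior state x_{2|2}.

x_post = [-0.5295]

step 1: x^-=[-1.9303]  P^-=[0.7910]  S=[0.9910]  K=[0.7982]  nu=[-0.2797]  x^+=[-2.1536]  P^+=[0.1596]
step 2: x^-=[-2.0889]  P^-=[0.4802]  S=[0.6802]  K=[0.7060]  nu=[2.2089]  x^+=[-0.5295]  P^+=[0.1412]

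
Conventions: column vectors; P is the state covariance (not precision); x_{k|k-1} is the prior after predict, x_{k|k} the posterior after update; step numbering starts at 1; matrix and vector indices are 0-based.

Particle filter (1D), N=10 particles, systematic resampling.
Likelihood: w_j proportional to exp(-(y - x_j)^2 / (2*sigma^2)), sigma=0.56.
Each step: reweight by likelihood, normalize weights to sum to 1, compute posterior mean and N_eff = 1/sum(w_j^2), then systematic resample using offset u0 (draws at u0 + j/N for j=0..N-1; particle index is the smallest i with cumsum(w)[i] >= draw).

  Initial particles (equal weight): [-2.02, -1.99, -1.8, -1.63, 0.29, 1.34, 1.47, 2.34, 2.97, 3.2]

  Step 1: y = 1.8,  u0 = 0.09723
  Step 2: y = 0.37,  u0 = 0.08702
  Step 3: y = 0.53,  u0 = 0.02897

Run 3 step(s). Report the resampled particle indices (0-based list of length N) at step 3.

resampled_idx = [0, 1, 2, 2, 3, 4, 5, 6, 7, 9]

step 1: w=[0.0000, 0.0000, 0.0000, 0.0000, 0.0111, 0.3017, 0.3554, 0.2656, 0.0477, 0.0186]  mean=1.7523  Neff=3.4416  idx=[5, 5, 5, 6, 6, 6, 7, 7, 7, 9]
step 2: w=[0.2008, 0.2008, 0.2008, 0.1307, 0.1307, 0.1307, 0.0018, 0.0018, 0.0018, 0.0000]  mean=1.3965  Neff=5.8075  idx=[0, 0, 1, 1, 2, 2, 3, 4, 5, 5]
step 3: w=[0.1139, 0.1139, 0.1139, 0.1139, 0.1139, 0.1139, 0.0792, 0.0792, 0.0792, 0.0792]  mean=1.3812  Neff=9.7201  idx=[0, 1, 2, 2, 3, 4, 5, 6, 7, 9]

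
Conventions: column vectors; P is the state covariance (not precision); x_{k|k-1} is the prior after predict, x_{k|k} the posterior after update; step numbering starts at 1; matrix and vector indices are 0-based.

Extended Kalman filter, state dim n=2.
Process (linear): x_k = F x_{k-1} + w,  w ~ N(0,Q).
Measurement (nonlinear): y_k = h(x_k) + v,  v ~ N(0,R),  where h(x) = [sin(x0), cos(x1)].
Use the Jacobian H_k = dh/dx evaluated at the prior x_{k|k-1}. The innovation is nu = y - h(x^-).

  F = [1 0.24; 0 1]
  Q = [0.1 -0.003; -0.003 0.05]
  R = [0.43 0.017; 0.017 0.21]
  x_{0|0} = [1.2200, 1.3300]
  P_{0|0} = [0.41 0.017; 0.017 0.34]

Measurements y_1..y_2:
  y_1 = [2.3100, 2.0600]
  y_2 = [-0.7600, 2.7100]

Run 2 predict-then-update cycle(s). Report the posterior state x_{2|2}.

step 1: x^-=[1.5392, 1.3300]  P^-=[0.5377 0.0956; 0.0956 0.3900]  H_jac=[0.0316 0.0000; 0.0000 -0.9711]  S=[0.4305 0.0141; 0.0141 0.5778]  K=[0.0447 -0.1618; 0.0285 -0.6562]  nu=[1.3105, 1.8215]  x^+=[1.3032, 0.1721]  P^+=[0.5220 0.0342; 0.0342 0.1414]
step 2: x^-=[1.3445, 0.1721]  P^-=[0.6465 0.0651; 0.0651 0.1914]  H_jac=[0.2244 0.0000; 0.0000 -0.1712]  S=[0.4626 0.0145; 0.0145 0.2156]  K=[0.3159 -0.0730; 0.0364 -0.1544]  nu=[-1.7345, 1.7248]  x^+=[0.6706, -0.1575]  P^+=[0.5999 0.0581; 0.0581 0.1858]

x_post = [0.6706, -0.1575]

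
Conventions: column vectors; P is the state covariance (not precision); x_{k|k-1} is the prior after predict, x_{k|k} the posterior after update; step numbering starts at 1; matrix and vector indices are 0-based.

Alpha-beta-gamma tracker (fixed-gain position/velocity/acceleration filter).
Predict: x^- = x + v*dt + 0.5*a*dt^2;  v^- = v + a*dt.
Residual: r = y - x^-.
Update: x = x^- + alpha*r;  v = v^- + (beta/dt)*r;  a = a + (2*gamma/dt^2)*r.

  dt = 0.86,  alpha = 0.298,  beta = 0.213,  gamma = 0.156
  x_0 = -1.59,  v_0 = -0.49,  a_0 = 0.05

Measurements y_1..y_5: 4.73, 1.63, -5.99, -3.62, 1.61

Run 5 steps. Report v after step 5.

v_post = -5.2155

step 1: x_pred=-1.9929  r=6.7229  x^+=0.0105  v^+=1.2181  a^+=2.8861
step 2: x_pred=2.1253  r=-0.4953  x^+=1.9777  v^+=3.5774  a^+=2.6771
step 3: x_pred=6.0443  r=-12.0343  x^+=2.4581  v^+=2.8991  a^+=-2.3996
step 4: x_pred=4.0640  r=-7.6840  x^+=1.7742  v^+=-1.0676  a^+=-5.6410
step 5: x_pred=-1.2301  r=2.8401  x^+=-0.3837  v^+=-5.2155  a^+=-4.4430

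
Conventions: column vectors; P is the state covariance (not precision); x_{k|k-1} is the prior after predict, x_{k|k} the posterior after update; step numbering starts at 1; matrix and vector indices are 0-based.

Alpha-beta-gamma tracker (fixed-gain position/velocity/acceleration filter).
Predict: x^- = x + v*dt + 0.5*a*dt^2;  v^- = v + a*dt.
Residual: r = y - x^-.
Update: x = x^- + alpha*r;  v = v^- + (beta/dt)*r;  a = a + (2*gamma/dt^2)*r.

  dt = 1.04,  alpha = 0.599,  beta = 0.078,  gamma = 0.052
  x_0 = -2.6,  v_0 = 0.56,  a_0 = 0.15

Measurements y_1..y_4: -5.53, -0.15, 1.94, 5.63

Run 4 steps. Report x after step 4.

x_post = 4.1439

step 1: x_pred=-1.9365  r=-3.5935  x^+=-4.0890  v^+=0.4465  a^+=-0.1955
step 2: x_pred=-3.7304  r=3.5804  x^+=-1.5857  v^+=0.5117  a^+=0.1487
step 3: x_pred=-0.9732  r=2.9132  x^+=0.7718  v^+=0.8848  a^+=0.4289
step 4: x_pred=1.9240  r=3.7060  x^+=4.1439  v^+=1.6088  a^+=0.7852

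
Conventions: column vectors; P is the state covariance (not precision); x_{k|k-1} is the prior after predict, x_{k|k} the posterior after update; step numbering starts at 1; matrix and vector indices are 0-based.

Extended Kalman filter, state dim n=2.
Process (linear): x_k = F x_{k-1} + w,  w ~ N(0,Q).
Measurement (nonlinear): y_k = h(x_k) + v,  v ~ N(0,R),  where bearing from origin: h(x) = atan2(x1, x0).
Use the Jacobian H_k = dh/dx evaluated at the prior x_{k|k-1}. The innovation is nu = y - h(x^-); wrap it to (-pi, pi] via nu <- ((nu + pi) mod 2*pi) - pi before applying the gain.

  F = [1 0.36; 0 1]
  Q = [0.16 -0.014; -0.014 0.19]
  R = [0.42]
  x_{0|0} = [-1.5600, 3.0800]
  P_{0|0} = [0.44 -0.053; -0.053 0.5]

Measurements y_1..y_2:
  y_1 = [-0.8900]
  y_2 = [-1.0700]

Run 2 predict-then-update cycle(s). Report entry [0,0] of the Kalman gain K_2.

step 1: x^-=[-0.4512, 3.0800]  P^-=[0.6266 0.1130; 0.1130 0.6900]  H_jac=[-0.3179 -0.0466]  S=[0.4882]  K=[-0.4188; -0.1394]  nu=[-2.6063]  x^+=[0.6403, 3.4433]  P^+=[0.5410 0.0845; 0.0845 0.6805]
step 2: x^-=[1.8799, 3.4433]  P^-=[0.8501 0.3155; 0.3155 0.8705]  H_jac=[-0.2237 0.1221]  S=[0.4583]  K=[-0.3309; 0.0780]  nu=[-2.1411]  x^+=[2.5884, 3.2763]  P^+=[0.7999 0.3273; 0.3273 0.8677]

K[0,0] = -0.3309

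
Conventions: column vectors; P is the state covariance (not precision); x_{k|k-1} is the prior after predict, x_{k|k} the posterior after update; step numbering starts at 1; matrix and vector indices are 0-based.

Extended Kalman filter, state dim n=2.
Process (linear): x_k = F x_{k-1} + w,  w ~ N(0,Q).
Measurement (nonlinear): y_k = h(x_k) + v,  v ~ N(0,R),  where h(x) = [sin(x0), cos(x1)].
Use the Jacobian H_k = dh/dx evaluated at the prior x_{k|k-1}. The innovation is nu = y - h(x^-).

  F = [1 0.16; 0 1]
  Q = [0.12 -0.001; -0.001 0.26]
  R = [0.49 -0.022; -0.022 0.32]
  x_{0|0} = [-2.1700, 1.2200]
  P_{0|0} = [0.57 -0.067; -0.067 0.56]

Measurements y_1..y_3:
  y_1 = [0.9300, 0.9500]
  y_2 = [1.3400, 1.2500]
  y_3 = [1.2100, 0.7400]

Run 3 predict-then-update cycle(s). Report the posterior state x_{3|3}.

step 1: x^-=[-1.9748, 1.2200]  P^-=[0.6829 0.0216; 0.0216 0.8200]  H_jac=[-0.3931 0.0000; 0.0000 -0.9391]  S=[0.5955 -0.0140; -0.0140 1.0432]  K=[-0.4514 -0.0255; -0.0317 -0.7386]  nu=[1.8495, 0.6064]  x^+=[-2.8251, 0.7136]  P^+=[0.5612 -0.0019; -0.0019 0.2509]
step 2: x^-=[-2.7109, 0.7136]  P^-=[0.6870 0.0373; 0.0373 0.5109]  H_jac=[-0.9087 0.0000; 0.0000 -0.6546]  S=[1.0573 0.0002; 0.0002 0.5389]  K=[-0.5905 -0.0451; -0.0319 -0.6206]  nu=[1.7575, 0.4940]  x^+=[-3.7709, 0.3509]  P^+=[0.3173 0.0022; 0.0022 0.3023]
step 3: x^-=[-3.7148, 0.3509]  P^-=[0.4458 0.0496; 0.0496 0.5623]  H_jac=[-0.8402 0.0000; 0.0000 -0.3438]  S=[0.8047 -0.0077; -0.0077 0.3864]  K=[-0.4659 -0.0534; -0.0565 -0.5013]  nu=[0.6677, -0.1991]  x^+=[-4.0153, 0.4129]  P^+=[0.2703 0.0198; 0.0198 0.4631]

x_post = [-4.0153, 0.4129]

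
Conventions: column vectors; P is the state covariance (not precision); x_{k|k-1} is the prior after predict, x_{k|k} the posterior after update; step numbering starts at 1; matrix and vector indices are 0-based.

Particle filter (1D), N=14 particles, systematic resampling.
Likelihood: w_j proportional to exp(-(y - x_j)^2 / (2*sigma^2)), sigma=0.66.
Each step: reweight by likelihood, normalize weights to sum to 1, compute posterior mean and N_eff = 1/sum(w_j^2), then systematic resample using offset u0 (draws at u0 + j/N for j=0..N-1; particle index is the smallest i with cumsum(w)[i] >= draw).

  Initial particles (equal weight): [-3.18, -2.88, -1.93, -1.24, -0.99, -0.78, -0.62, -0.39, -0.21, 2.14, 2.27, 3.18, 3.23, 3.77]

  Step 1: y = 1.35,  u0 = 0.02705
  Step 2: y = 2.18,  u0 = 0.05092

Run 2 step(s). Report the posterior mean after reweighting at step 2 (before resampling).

step 1: w=[0.0000, 0.0000, 0.0000, 0.0004, 0.0018, 0.0054, 0.0114, 0.0304, 0.0601, 0.4796, 0.3716, 0.0210, 0.0170, 0.0012]  mean=1.9580  Neff=2.6768  idx=[7, 8, 9, 9, 9, 9, 9, 9, 10, 10, 10, 10, 10, 10]
step 2: w=[0.0000, 0.0001, 0.0836, 0.0836, 0.0836, 0.0836, 0.0836, 0.0836, 0.0830, 0.0830, 0.0830, 0.0830, 0.0830, 0.0830]  mean=2.2044  Neff=12.0037  idx=[2, 3, 4, 5, 6, 6, 7, 8, 9, 10, 11, 12, 12, 13]

post_mean = 2.2044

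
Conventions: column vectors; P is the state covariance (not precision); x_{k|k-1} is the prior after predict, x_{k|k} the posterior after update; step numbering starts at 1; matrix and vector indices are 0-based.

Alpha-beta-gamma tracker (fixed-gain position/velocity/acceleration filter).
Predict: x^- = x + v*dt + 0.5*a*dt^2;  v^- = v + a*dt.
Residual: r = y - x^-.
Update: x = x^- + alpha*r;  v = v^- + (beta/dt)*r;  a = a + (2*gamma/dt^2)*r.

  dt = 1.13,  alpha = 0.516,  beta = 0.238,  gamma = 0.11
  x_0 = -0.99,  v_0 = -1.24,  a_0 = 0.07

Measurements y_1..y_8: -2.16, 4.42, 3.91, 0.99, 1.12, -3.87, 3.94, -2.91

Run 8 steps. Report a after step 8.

step 1: x_pred=-2.3465  r=0.1865  x^+=-2.2503  v^+=-1.1216  a^+=0.1021
step 2: x_pred=-3.4525  r=7.8725  x^+=0.6097  v^+=0.6519  a^+=1.4585
step 3: x_pred=2.2775  r=1.6325  x^+=3.1199  v^+=2.6438  a^+=1.7398
step 4: x_pred=7.2182  r=-6.2282  x^+=4.0044  v^+=3.2980  a^+=0.6667
step 5: x_pred=8.1568  r=-7.0368  x^+=4.5258  v^+=2.5693  a^+=-0.5457
step 6: x_pred=7.0807  r=-10.9507  x^+=1.4301  v^+=-0.3538  a^+=-2.4324
step 7: x_pred=-0.5226  r=4.4626  x^+=1.7801  v^+=-2.1625  a^+=-1.6635
step 8: x_pred=-1.7256  r=-1.1844  x^+=-2.3368  v^+=-4.2918  a^+=-1.8676

a_post = -1.8676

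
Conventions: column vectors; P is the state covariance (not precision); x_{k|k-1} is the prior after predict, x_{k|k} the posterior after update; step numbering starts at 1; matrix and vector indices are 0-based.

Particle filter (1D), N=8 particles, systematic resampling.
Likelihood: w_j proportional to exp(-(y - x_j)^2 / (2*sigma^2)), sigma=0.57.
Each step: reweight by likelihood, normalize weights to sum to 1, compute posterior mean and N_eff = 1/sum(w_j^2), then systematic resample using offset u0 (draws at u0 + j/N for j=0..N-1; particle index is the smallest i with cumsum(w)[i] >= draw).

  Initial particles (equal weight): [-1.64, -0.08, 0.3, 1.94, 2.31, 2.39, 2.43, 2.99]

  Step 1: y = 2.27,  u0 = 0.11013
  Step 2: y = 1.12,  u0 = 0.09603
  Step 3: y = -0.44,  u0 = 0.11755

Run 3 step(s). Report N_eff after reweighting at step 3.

N_eff = 3.3479

step 1: w=[0.0000, 0.0000, 0.0006, 0.1997, 0.2355, 0.2309, 0.2270, 0.1063]  mean=2.3528  Neff=4.7290  idx=[3, 4, 4, 5, 5, 6, 6, 7]
step 2: w=[0.3966, 0.1263, 0.1263, 0.0933, 0.0933, 0.0796, 0.0796, 0.0051]  mean=2.2008  Neff=4.5604  idx=[0, 0, 0, 1, 2, 3, 5, 6]
step 3: w=[0.3152, 0.3152, 0.3152, 0.0170, 0.0170, 0.0085, 0.0060, 0.0060]  mean=1.9623  Neff=3.3479  idx=[0, 0, 1, 1, 1, 2, 2, 6]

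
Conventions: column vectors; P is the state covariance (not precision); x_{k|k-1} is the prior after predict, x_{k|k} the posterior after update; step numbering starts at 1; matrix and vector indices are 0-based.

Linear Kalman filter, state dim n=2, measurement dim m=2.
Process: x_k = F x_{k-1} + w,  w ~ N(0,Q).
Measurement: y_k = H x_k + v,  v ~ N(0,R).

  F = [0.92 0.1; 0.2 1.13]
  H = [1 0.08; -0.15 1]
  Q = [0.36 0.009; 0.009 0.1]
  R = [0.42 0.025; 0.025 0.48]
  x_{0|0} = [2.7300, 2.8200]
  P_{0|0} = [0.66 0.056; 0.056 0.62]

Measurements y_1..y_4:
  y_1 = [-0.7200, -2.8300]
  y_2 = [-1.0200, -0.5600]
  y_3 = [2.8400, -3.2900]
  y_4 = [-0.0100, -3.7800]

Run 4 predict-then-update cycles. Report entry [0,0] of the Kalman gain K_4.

K[0,0] = 0.5754

step 1: x^-=[2.7936, 3.7326]  P^-=[0.9351 0.2598; 0.2598 0.9434]  S=[1.4027 0.2169; 0.2169 1.3665]  K=[0.6847 -0.0212; 0.1401 0.6396]  nu=[-3.8122, -6.1436]  x^+=[0.3135, -0.7311]  P^+=[0.2831 0.0494; 0.0494 0.3179]
step 2: x^-=[0.2153, -0.7634]  P^-=[0.6119 0.1494; 0.1494 0.5396]  S=[1.0592 0.1240; 0.1240 0.9886]  K=[0.5908 -0.0158; 0.1223 0.5079]  nu=[-1.1742, 0.2357]  x^+=[-0.4822, -0.7874]  P^+=[0.2442 0.0438; 0.0438 0.2534]
step 3: x^-=[-0.5223, -0.9862]  P^-=[0.5773 0.1290; 0.1290 0.4531]  S=[1.0209 0.1021; 0.1021 0.9074]  K=[0.5775 -0.0183; 0.1154 0.4651]  nu=[3.4412, -2.3822]  x^+=[1.5083, -1.6971]  P^+=[0.2388 0.0415; 0.0415 0.2323]
step 4: x^-=[1.2179, -1.6160]  P^-=[0.5720 0.1231; 0.1231 0.4250]  S=[1.0145 0.0949; 0.0949 0.8809]  K=[0.5754 -0.0196; 0.1129 0.4493]  nu=[-1.0986, -1.9813]  x^+=[0.6245, -2.6303]  P^+=[0.2379 0.0407; 0.0407 0.2246]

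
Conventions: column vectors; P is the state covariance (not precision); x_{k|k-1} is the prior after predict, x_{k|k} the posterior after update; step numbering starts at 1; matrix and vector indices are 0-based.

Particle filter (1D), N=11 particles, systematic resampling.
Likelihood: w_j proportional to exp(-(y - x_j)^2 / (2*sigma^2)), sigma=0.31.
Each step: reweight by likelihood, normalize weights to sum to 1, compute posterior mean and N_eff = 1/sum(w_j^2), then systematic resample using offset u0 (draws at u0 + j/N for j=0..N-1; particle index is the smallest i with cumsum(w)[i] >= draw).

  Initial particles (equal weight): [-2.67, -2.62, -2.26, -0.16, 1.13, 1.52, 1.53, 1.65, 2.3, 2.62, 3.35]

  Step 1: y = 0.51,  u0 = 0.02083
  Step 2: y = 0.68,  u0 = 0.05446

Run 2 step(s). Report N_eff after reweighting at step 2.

N_eff = 6.7221

step 1: w=[0.0000, 0.0000, 0.0000, 0.3987, 0.5577, 0.0204, 0.0184, 0.0048, 0.0000, 0.0000, 0.0000]  mean=0.6334  Neff=2.1240  idx=[3, 3, 3, 3, 3, 4, 4, 4, 4, 4, 4]
step 2: w=[0.0115, 0.0115, 0.0115, 0.0115, 0.0115, 0.1571, 0.1571, 0.1571, 0.1571, 0.1571, 0.1571]  mean=1.0560  Neff=6.7221  idx=[4, 5, 6, 6, 7, 7, 8, 9, 9, 10, 10]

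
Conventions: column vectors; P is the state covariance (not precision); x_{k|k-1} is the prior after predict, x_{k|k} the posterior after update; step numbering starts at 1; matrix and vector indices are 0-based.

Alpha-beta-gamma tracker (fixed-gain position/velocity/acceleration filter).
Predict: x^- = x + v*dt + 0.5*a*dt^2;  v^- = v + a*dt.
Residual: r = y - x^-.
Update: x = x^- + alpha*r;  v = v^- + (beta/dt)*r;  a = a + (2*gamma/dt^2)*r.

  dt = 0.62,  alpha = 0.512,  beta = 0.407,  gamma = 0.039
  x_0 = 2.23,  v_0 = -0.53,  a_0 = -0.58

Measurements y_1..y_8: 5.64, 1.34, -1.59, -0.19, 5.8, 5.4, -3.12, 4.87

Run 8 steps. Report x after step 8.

step 1: x_pred=1.7899  r=3.8501  x^+=3.7612  v^+=1.6378  a^+=0.2012
step 2: x_pred=4.8153  r=-3.4753  x^+=3.0359  v^+=-0.5188  a^+=-0.5039
step 3: x_pred=2.6174  r=-4.2074  x^+=0.4632  v^+=-3.5932  a^+=-1.3577
step 4: x_pred=-2.0255  r=1.8355  x^+=-1.0857  v^+=-3.2300  a^+=-0.9852
step 5: x_pred=-3.2777  r=9.0777  x^+=1.3701  v^+=2.1182  a^+=0.8568
step 6: x_pred=2.8480  r=2.5520  x^+=4.1546  v^+=4.3246  a^+=1.3746
step 7: x_pred=7.1001  r=-10.2201  x^+=1.8674  v^+=-1.5321  a^+=-0.6992
step 8: x_pred=0.7831  r=4.0869  x^+=2.8756  v^+=0.7172  a^+=0.1301

x_post = 2.8756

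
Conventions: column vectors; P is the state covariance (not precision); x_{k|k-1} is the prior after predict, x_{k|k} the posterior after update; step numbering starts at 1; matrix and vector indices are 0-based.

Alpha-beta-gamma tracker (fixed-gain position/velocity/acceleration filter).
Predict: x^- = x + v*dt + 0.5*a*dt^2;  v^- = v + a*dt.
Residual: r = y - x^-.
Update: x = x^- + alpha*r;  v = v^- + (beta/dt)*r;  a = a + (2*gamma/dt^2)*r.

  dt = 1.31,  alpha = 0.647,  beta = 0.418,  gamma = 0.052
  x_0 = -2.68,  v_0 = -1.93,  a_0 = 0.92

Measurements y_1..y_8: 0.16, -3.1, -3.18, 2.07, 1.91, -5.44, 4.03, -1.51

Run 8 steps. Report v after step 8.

step 1: x_pred=-4.4189  r=4.5789  x^+=-1.4563  v^+=0.7363  a^+=1.1975
step 2: x_pred=0.5356  r=-3.6356  x^+=-1.8166  v^+=1.1449  a^+=0.9772
step 3: x_pred=0.5216  r=-3.7016  x^+=-1.8733  v^+=1.2438  a^+=0.7528
step 4: x_pred=0.4021  r=1.6679  x^+=1.4812  v^+=2.7623  a^+=0.8539
step 5: x_pred=5.8325  r=-3.9225  x^+=3.2946  v^+=2.6293  a^+=0.6162
step 6: x_pred=7.2677  r=-12.7077  x^+=-0.9542  v^+=-0.6183  a^+=-0.1539
step 7: x_pred=-1.8962  r=5.9262  x^+=1.9380  v^+=1.0710  a^+=0.2052
step 8: x_pred=3.5172  r=-5.0272  x^+=0.2646  v^+=-0.2642  a^+=-0.0994

v_post = -0.2642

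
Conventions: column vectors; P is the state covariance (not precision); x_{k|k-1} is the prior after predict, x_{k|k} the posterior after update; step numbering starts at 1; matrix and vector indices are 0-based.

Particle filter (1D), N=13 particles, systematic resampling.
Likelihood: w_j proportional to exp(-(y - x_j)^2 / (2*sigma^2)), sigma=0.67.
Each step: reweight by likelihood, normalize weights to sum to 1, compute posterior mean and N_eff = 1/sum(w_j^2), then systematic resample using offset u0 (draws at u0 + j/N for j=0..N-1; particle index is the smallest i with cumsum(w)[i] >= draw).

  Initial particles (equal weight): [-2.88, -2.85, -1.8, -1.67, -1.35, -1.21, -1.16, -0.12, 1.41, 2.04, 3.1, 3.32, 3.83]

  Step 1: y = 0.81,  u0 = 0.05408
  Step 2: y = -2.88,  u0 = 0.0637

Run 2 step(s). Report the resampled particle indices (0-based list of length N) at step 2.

resampled_idx = [0, 0, 0, 1, 1, 1, 2, 2, 2, 3, 3, 3, 3]

step 1: w=[0.0000, 0.0000, 0.0004, 0.0008, 0.0044, 0.0084, 0.0104, 0.3001, 0.5267, 0.1458, 0.0023, 0.0007, 0.0000]  mean=0.9834  Neff=2.5713  idx=[7, 7, 7, 7, 8, 8, 8, 8, 8, 8, 8, 9, 9]
step 2: w=[0.2500, 0.2500, 0.2500, 0.2500, 0.0000, 0.0000, 0.0000, 0.0000, 0.0000, 0.0000, 0.0000, 0.0000, 0.0000]  mean=-0.1200  Neff=4.0001  idx=[0, 0, 0, 1, 1, 1, 2, 2, 2, 3, 3, 3, 3]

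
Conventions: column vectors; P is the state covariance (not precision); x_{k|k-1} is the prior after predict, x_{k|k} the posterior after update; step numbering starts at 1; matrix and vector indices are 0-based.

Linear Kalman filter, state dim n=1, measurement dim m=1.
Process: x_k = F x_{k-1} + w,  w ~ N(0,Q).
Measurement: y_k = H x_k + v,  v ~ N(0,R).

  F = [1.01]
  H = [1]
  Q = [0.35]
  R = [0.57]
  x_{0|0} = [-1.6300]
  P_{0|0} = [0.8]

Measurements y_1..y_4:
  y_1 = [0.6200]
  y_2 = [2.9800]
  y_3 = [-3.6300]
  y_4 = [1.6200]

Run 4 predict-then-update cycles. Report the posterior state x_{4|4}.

step 1: x^-=[-1.6463]  P^-=[1.1661]  S=[1.7361]  K=[0.6717]  nu=[2.2663]  x^+=[-0.1241]  P^+=[0.3829]
step 2: x^-=[-0.1253]  P^-=[0.7405]  S=[1.3105]  K=[0.5651]  nu=[3.1053]  x^+=[1.6294]  P^+=[0.3221]
step 3: x^-=[1.6457]  P^-=[0.6786]  S=[1.2486]  K=[0.5435]  nu=[-5.2757]  x^+=[-1.2215]  P^+=[0.3098]
step 4: x^-=[-1.2337]  P^-=[0.6660]  S=[1.2360]  K=[0.5388]  nu=[2.8537]  x^+=[0.3040]  P^+=[0.3071]

x_post = [0.3040]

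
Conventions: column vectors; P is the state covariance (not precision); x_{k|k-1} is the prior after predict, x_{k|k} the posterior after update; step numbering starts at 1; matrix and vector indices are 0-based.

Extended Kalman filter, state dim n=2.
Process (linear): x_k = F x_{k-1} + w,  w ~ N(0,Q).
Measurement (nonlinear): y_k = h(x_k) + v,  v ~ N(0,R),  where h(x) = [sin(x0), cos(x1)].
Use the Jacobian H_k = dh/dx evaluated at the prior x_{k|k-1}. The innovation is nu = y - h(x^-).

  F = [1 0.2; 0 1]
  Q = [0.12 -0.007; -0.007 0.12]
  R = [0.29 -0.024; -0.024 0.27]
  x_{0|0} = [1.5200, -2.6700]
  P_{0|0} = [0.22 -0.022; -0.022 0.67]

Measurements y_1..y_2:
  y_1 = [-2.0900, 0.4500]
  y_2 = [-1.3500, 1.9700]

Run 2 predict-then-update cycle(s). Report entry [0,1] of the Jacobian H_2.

step 1: x^-=[0.9860, -2.6700]  P^-=[0.3580 0.1050; 0.1050 0.7900]  H_jac=[0.5520 0.0000; 0.0000 0.4543]  S=[0.3991 0.0023; 0.0023 0.4331]  K=[0.4946 0.1075; 0.1404 0.8280]  nu=[-2.9238, 1.3408]  x^+=[-0.3159, -1.9702]  P^+=[0.2551 0.0378; 0.0378 0.4847]
step 2: x^-=[-0.7099, -1.9702]  P^-=[0.4096 0.1277; 0.1277 0.6047]  H_jac=[0.7584 0.0000; 0.0000 0.9213]  S=[0.5256 0.0652; 0.0652 0.7832]  K=[0.5784 0.1020; 0.0970 0.7032]  nu=[-0.6982, 2.3589]  x^+=[-0.8731, -0.3792]  P^+=[0.2179 0.0148; 0.0148 0.2036]

H_jac[0,1] = 0.0000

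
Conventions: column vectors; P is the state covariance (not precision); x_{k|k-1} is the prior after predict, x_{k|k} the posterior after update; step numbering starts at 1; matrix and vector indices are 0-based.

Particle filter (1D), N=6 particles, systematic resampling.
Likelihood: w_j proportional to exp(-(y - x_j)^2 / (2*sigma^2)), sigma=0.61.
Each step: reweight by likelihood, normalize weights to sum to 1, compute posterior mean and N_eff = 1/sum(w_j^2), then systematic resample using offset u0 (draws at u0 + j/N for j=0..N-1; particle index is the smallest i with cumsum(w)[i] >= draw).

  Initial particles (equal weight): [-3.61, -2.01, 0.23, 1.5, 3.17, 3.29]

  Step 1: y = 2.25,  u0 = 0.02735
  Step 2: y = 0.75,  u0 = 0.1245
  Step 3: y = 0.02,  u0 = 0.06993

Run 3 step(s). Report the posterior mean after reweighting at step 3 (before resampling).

step 1: w=[0.0000, 0.0000, 0.0040, 0.4567, 0.3119, 0.2274]  mean=2.4227  Neff=2.7967  idx=[3, 3, 3, 4, 4, 5]
step 2: w=[0.3331, 0.3331, 0.3331, 0.0003, 0.0003, 0.0001]  mean=1.5011  Neff=3.0040  idx=[0, 0, 1, 1, 2, 2]
step 3: w=[0.1667, 0.1667, 0.1667, 0.1667, 0.1667, 0.1667]  mean=1.5000  Neff=6.0000  idx=[0, 1, 2, 3, 4, 5]

post_mean = 1.5000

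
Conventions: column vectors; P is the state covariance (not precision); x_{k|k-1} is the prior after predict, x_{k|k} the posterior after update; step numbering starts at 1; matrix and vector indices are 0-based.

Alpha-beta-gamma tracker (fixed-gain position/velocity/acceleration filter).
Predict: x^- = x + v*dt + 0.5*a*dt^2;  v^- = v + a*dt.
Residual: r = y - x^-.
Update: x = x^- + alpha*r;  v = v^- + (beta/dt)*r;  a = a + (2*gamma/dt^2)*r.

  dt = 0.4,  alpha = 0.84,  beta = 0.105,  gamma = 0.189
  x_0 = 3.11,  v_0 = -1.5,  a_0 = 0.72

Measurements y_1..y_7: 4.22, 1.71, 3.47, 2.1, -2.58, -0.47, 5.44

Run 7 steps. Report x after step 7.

x_post = 3.9647

step 1: x_pred=2.5676  r=1.6524  x^+=3.9556  v^+=-0.7782  a^+=4.6238
step 2: x_pred=4.0142  r=-2.3042  x^+=2.0787  v^+=0.4664  a^+=-0.8199
step 3: x_pred=2.1996  r=1.2704  x^+=3.2667  v^+=0.4719  a^+=2.1813
step 4: x_pred=3.6300  r=-1.5300  x^+=2.3448  v^+=0.9428  a^+=-1.4334
step 5: x_pred=2.6073  r=-5.1873  x^+=-1.7500  v^+=-0.9922  a^+=-13.6882
step 6: x_pred=-3.2420  r=2.7720  x^+=-0.9135  v^+=-5.7399  a^+=-7.1394
step 7: x_pred=-3.7806  r=9.2206  x^+=3.9647  v^+=-6.1752  a^+=14.6443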